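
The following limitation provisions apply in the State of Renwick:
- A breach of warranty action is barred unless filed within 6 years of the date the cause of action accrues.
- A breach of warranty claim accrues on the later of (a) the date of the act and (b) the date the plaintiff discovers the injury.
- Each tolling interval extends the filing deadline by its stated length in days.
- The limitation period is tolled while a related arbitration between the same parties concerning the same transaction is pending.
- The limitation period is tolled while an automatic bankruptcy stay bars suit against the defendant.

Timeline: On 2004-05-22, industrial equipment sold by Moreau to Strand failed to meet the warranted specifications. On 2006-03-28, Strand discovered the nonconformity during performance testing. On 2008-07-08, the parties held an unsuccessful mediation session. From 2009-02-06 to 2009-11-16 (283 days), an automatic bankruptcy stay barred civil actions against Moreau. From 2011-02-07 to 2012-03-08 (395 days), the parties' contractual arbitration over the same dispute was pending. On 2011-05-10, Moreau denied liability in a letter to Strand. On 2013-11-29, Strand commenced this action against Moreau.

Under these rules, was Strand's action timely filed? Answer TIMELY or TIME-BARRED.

TIMELY

Taking the later of the act (2004-05-22) and discovery (2006-03-28), the claim accrued on 2006-03-28.
The untolled deadline — 6 years after 2006-03-28 — is 2012-03-28.
The automatic bankruptcy stay from 2009-02-06 to 2009-11-16 tolled the period for 283 days, extending the deadline to 2013-01-05.
The pending related arbitration from 2011-02-07 to 2012-03-08 tolled the period for 395 days, extending the deadline to 2014-02-04.
Nothing else in the chronology tolls or restarts the period.
Filing on 2013-11-29 beat the 2014-02-04 deadline — the action is timely.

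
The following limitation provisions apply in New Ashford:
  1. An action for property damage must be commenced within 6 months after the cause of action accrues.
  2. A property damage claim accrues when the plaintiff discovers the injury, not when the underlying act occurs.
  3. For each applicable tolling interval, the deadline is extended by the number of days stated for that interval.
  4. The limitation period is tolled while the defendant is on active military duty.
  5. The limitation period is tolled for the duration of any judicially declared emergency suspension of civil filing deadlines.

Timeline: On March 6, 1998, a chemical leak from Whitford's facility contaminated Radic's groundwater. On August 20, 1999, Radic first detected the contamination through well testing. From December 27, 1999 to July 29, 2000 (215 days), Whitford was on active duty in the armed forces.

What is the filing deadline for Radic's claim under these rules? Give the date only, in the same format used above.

Accrual is tied to discovery, so the period began on August 20, 1999 rather than on March 6, 1998 when the act occurred.
Adding the 6 months base period to August 20, 1999 gives a deadline of February 20, 2000, before any tolling.
The period was tolled for 215 days by the defendant's active military service (December 27, 1999 to July 29, 2000), pushing the deadline to September 22, 2000.

September 22, 2000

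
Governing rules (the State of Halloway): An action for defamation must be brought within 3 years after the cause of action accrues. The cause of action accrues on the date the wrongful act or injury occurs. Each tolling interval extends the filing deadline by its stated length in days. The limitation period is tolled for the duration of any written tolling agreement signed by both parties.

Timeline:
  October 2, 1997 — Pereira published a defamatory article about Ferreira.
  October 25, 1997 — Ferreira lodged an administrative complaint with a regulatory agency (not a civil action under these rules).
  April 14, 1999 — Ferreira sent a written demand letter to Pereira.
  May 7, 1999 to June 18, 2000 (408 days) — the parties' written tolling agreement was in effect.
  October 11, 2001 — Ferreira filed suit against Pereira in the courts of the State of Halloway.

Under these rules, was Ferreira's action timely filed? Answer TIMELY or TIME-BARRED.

The limitation period began to run on October 2, 1997.
Adding the 3 years base period to October 2, 1997 gives a deadline of October 2, 2000, before any tolling.
The period was tolled for 408 days by the written tolling agreement (May 7, 1999 to June 18, 2000), pushing the deadline to November 14, 2001.
The other events in the timeline have no effect on the limitation period under the stated rules.
Ferreira filed on October 11, 2001, before the November 14, 2001 deadline, so the action is timely.

TIMELY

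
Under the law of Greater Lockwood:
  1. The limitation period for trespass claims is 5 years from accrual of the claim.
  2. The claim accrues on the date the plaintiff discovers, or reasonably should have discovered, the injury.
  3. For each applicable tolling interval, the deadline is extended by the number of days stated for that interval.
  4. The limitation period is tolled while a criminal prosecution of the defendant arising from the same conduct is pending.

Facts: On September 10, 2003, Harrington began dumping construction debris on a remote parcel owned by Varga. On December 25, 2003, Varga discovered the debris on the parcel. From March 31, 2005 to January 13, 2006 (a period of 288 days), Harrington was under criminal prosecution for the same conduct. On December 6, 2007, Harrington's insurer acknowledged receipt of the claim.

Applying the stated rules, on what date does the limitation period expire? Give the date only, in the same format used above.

October 9, 2009

The claim did not accrue until Varga discovered the injury on December 25, 2003; the September 10, 2003 act date does not start the clock under the stated rule.
5 years from December 25, 2003 is December 25, 2008.
The pending criminal prosecution from March 31, 2005 to January 13, 2006 tolled the period for 288 days, extending the deadline to October 9, 2009.
Nothing else in the chronology tolls or restarts the period.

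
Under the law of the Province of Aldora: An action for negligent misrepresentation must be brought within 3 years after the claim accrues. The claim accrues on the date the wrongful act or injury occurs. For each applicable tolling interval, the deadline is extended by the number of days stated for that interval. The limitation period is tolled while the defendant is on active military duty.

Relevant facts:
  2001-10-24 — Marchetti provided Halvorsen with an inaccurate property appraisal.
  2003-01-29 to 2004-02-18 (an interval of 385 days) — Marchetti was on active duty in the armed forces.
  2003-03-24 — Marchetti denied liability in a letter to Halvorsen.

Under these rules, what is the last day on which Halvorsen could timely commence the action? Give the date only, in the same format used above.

The claim accrued on 2001-10-24, the date of the act.
Adding the 3 years base period to 2001-10-24 gives a deadline of 2004-10-24, before any tolling.
The period was tolled for 385 days by the defendant's active military service (2003-01-29 to 2004-02-18), pushing the deadline to 2005-11-13.
Nothing else in the chronology tolls or restarts the period.

2005-11-13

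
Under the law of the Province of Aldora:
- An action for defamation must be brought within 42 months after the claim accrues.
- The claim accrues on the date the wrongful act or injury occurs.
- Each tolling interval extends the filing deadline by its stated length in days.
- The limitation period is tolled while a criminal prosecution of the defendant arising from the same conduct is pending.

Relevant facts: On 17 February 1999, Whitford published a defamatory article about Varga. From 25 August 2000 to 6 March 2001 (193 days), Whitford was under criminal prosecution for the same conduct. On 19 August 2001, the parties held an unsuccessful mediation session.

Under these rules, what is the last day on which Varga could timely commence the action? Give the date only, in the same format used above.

26 February 2003

The claim accrued on 17 February 1999, when the wrongful act occurred.
Adding the 42 months base period to 17 February 1999 gives a deadline of 17 August 2002, before any tolling.
The pending criminal prosecution from 25 August 2000 to 6 March 2001 tolled the period for 193 days, extending the deadline to 26 February 2003.
Nothing else in the chronology tolls or restarts the period.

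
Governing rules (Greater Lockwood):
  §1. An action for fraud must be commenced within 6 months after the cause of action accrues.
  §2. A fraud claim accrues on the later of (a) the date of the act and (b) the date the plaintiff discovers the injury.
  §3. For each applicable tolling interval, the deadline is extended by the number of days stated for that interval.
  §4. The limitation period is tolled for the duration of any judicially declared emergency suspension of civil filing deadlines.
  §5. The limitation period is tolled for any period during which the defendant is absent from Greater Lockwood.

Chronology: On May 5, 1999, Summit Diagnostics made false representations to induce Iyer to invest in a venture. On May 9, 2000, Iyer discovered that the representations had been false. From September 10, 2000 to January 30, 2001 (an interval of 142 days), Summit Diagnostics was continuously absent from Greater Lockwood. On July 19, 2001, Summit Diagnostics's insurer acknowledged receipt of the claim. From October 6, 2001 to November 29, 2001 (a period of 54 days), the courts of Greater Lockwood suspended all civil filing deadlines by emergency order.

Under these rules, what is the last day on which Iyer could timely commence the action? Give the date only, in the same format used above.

March 31, 2001

Because discovery on May 9, 2000 post-dates the May 5, 1999 act, accrual under the later-of rule falls on May 9, 2000.
Adding the 6 months base period to May 9, 2000 gives a deadline of November 9, 2000, before any tolling.
Because the defendant's absence from the jurisdiction ran from September 10, 2000 to January 30, 2001, the deadline is extended by 142 days to March 31, 2001.
The emergency suspension of filing deadlines from October 6, 2001 to November 29, 2001 began after the period had already run on March 31, 2001, so it has no tolling effect.
The other events in the timeline have no effect on the limitation period under the stated rules.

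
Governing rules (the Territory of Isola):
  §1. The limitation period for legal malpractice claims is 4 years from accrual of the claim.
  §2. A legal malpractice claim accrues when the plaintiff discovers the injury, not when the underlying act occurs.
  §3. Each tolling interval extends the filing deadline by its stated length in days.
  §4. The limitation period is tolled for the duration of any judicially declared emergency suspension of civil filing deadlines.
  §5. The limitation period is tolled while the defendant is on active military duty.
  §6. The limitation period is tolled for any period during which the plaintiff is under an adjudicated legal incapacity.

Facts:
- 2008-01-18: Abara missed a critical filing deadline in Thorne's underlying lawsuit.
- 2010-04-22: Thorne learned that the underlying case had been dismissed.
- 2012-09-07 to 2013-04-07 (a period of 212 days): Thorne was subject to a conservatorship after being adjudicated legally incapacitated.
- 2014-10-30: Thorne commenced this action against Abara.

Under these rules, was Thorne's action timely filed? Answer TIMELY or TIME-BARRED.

TIMELY

Accrual is tied to discovery, so the period began on 2010-04-22 rather than on 2008-01-18 when the act occurred.
4 years from 2010-04-22 is 2014-04-22.
Because the plaintiff's legal incapacity ran from 2012-09-07 to 2013-04-07, the deadline is extended by 212 days to 2014-11-20.
Filing on 2014-10-30 beat the 2014-11-20 deadline — the action is timely.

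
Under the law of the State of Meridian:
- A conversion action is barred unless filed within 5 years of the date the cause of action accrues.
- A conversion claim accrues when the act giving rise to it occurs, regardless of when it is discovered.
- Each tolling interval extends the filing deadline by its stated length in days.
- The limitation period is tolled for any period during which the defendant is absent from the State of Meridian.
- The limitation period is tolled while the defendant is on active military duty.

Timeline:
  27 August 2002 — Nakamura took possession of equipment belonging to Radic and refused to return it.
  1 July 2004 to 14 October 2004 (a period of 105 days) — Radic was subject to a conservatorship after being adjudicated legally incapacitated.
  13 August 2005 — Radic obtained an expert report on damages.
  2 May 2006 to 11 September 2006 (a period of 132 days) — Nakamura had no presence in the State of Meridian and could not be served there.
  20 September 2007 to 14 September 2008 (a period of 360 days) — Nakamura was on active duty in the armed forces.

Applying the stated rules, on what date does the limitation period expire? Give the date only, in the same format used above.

The limitation period began to run on 27 August 2002.
The untolled deadline — 5 years after 27 August 2002 — is 27 August 2007.
Because the defendant's absence from the jurisdiction ran from 2 May 2006 to 11 September 2006, the deadline is extended by 132 days to 6 January 2008.
Because the defendant's active military service ran from 20 September 2007 to 14 September 2008, the deadline is extended by 360 days to 31 December 2008.
The plaintiff's legal incapacity from 1 July 2004 to 14 October 2004 does not toll the period, because no stated rule makes the plaintiff's incapacity a tolling event.
Nothing else in the chronology tolls or restarts the period.

31 December 2008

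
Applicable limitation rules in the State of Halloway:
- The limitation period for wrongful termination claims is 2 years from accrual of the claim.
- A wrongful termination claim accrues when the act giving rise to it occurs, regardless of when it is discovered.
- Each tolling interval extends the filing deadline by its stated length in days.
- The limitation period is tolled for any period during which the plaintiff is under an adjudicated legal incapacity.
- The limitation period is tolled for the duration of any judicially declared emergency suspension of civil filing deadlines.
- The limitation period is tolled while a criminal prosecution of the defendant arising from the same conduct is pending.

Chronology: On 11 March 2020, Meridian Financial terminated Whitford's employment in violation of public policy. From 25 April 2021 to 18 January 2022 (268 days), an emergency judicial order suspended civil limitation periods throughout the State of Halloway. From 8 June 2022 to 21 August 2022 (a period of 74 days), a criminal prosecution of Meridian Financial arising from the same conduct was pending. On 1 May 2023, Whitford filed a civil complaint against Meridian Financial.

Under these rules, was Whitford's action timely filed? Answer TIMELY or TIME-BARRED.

TIME-BARRED

The claim accrued on 11 March 2020, the date of the act.
The untolled deadline — 2 years after 11 March 2020 — is 11 March 2022.
Because the emergency suspension of filing deadlines ran from 25 April 2021 to 18 January 2022, the deadline is extended by 268 days to 4 December 2022.
The pending criminal prosecution from 8 June 2022 to 21 August 2022 tolled the period for 74 days, extending the deadline to 16 February 2023.
Whitford filed on 1 May 2023, after the 16 February 2023 deadline, so the action is time-barred.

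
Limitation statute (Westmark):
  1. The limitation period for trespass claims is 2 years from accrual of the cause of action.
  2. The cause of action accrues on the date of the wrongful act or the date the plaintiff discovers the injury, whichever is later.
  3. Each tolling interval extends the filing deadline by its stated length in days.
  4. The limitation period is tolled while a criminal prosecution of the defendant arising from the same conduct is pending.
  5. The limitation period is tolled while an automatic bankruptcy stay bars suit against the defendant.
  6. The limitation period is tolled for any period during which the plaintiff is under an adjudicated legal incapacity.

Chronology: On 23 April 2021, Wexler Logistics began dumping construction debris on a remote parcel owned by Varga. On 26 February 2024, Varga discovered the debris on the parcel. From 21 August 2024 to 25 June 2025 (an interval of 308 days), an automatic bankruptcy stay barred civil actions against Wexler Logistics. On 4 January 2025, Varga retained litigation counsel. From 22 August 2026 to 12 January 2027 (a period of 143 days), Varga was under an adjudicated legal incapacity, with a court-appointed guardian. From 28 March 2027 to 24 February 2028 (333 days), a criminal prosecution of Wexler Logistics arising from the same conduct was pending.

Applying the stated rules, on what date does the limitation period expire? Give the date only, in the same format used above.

Because discovery on 26 February 2024 post-dates the 23 April 2021 act, accrual under the later-of rule falls on 26 February 2024.
2 years from 26 February 2024 is 26 February 2026.
The period was tolled for 308 days by the automatic bankruptcy stay (21 August 2024 to 25 June 2025), pushing the deadline to 31 December 2026.
The period was tolled for 143 days by the plaintiff's legal incapacity (22 August 2026 to 12 January 2027), pushing the deadline to 23 May 2027.
Because the pending criminal prosecution ran from 28 March 2027 to 24 February 2028, the deadline is extended by 333 days to 20 April 2028.
The other events in the timeline have no effect on the limitation period under the stated rules.

20 April 2028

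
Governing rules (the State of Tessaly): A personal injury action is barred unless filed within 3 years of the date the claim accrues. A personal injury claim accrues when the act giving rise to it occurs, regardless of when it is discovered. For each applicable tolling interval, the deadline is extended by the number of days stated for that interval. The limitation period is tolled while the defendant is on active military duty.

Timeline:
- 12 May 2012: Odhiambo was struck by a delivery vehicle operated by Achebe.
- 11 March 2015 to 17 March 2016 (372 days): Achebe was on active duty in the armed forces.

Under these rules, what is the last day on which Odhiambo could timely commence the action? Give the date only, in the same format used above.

18 May 2016

The claim accrued on 12 May 2012, the date of the act.
3 years from 12 May 2012 is 12 May 2015.
Because the defendant's active military service ran from 11 March 2015 to 17 March 2016, the deadline is extended by 372 days to 18 May 2016.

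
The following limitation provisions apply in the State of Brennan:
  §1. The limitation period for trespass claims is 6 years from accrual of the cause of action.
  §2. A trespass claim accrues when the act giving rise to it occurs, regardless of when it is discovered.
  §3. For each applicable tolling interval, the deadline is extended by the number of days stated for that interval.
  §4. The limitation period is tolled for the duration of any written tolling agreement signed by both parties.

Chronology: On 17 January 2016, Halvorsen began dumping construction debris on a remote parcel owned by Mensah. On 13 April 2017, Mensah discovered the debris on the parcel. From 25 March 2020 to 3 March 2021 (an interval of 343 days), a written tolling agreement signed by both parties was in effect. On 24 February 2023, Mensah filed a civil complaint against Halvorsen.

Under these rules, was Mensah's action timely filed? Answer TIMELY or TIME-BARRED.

The claim accrued on 17 January 2016, when the wrongful act occurred; under the stated occurrence rule the 13 April 2017 discovery does not delay accrual.
6 years from 17 January 2016 is 17 January 2022.
The written tolling agreement from 25 March 2020 to 3 March 2021 tolled the period for 343 days, extending the deadline to 26 December 2022.
Mensah filed on 24 February 2023, after the 26 December 2022 deadline, so the action is time-barred.

TIME-BARRED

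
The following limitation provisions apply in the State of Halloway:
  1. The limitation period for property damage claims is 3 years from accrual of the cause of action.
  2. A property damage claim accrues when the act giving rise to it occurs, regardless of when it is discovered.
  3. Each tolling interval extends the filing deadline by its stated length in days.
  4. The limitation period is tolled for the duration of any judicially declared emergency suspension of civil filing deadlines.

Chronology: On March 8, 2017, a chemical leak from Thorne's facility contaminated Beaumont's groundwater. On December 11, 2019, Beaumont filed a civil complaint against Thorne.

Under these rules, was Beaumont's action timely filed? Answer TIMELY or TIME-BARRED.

TIMELY

The claim accrued on March 8, 2017, when the wrongful act occurred.
3 years from March 8, 2017 is March 8, 2020.
The December 11, 2019 filing precedes the March 8, 2020 deadline; the claim is timely.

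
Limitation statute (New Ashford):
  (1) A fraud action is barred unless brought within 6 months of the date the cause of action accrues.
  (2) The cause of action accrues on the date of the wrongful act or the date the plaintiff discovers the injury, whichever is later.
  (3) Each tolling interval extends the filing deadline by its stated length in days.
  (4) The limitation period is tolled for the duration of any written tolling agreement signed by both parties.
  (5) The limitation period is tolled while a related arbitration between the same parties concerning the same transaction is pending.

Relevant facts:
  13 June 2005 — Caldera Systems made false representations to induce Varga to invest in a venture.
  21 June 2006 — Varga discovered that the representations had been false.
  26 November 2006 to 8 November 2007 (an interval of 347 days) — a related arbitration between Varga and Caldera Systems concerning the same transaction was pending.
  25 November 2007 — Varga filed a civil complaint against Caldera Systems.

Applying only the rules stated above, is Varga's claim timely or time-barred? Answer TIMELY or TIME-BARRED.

Because discovery on 21 June 2006 post-dates the 13 June 2005 act, accrual under the later-of rule falls on 21 June 2006.
Adding the 6 months base period to 21 June 2006 gives a deadline of 21 December 2006, before any tolling.
The pending related arbitration from 26 November 2006 to 8 November 2007 tolled the period for 347 days, extending the deadline to 3 December 2007.
Filing on 25 November 2007 beat the 3 December 2007 deadline — the action is timely.

TIMELY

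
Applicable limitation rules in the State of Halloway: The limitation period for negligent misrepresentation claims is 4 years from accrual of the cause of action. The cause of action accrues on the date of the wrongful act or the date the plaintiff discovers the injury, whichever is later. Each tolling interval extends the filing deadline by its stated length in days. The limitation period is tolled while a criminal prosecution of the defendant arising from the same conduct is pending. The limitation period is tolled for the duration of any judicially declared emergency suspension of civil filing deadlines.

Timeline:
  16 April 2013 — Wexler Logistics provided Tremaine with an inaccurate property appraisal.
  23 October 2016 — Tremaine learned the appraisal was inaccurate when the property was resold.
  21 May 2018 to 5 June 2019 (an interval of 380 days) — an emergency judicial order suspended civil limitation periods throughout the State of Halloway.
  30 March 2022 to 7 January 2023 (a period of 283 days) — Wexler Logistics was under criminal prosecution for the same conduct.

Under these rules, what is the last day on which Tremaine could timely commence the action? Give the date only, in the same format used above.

7 November 2021

Because discovery on 23 October 2016 post-dates the 16 April 2013 act, accrual under the later-of rule falls on 23 October 2016.
Adding the 4 years base period to 23 October 2016 gives a deadline of 23 October 2020, before any tolling.
Because the emergency suspension of filing deadlines ran from 21 May 2018 to 5 June 2019, the deadline is extended by 380 days to 7 November 2021.
The pending criminal prosecution starting 30 March 2022 came too late — the period had run on 7 November 2021 — and so does not extend the deadline.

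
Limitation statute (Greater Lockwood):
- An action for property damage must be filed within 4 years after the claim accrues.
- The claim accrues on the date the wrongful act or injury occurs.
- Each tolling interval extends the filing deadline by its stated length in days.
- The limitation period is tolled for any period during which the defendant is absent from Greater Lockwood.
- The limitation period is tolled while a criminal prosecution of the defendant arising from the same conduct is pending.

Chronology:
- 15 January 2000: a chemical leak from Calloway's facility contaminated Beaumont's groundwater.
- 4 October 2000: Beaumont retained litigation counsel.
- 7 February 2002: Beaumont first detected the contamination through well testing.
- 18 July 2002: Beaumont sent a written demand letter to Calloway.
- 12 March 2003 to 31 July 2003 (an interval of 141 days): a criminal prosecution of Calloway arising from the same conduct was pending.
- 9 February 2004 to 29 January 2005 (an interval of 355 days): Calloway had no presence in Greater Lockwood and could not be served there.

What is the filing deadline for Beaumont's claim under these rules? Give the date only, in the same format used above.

25 May 2005

The claim accrued on 15 January 2000, when the wrongful act occurred; under the stated occurrence rule the 7 February 2002 discovery does not delay accrual.
The untolled deadline — 4 years after 15 January 2000 — is 15 January 2004.
Because the pending criminal prosecution ran from 12 March 2003 to 31 July 2003, the deadline is extended by 141 days to 4 June 2004.
Because the defendant's absence from the jurisdiction ran from 9 February 2004 to 29 January 2005, the deadline is extended by 355 days to 25 May 2005.
The other events in the timeline have no effect on the limitation period under the stated rules.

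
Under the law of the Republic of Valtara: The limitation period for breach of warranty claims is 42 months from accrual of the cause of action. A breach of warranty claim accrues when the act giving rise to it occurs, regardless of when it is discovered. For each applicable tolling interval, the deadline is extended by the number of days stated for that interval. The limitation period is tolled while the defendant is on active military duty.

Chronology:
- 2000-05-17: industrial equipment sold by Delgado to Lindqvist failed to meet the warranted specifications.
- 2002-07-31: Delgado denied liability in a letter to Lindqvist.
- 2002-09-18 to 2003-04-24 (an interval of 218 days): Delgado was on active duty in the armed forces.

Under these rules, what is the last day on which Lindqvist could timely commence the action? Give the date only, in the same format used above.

The limitation period began to run on 2000-05-17.
42 months from 2000-05-17 is 2003-11-17.
The defendant's active military service from 2002-09-18 to 2003-04-24 tolled the period for 218 days, extending the deadline to 2004-06-22.
Nothing else in the chronology tolls or restarts the period.

2004-06-22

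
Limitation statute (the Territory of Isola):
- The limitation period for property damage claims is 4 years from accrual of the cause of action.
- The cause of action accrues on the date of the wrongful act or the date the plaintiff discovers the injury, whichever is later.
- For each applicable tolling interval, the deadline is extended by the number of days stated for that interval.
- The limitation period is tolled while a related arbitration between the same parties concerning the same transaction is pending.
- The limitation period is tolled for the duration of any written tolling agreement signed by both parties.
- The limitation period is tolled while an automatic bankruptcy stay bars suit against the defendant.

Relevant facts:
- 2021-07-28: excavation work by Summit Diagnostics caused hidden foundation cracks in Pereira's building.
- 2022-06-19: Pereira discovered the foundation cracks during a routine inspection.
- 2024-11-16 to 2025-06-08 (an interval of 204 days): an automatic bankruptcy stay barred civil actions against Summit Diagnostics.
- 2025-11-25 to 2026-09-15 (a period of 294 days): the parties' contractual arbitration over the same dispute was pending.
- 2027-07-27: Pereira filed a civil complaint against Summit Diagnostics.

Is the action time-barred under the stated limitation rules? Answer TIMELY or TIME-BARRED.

TIMELY

The claim accrued on 2022-06-19 — the later of the 2021-07-28 act and the 2022-06-19 discovery.
Adding the 4 years base period to 2022-06-19 gives a deadline of 2026-06-19, before any tolling.
The automatic bankruptcy stay from 2024-11-16 to 2025-06-08 tolled the period for 204 days, extending the deadline to 2027-01-09.
Because the pending related arbitration ran from 2025-11-25 to 2026-09-15, the deadline is extended by 294 days to 2027-10-30.
Pereira filed on 2027-07-27, before the 2027-10-30 deadline, so the action is timely.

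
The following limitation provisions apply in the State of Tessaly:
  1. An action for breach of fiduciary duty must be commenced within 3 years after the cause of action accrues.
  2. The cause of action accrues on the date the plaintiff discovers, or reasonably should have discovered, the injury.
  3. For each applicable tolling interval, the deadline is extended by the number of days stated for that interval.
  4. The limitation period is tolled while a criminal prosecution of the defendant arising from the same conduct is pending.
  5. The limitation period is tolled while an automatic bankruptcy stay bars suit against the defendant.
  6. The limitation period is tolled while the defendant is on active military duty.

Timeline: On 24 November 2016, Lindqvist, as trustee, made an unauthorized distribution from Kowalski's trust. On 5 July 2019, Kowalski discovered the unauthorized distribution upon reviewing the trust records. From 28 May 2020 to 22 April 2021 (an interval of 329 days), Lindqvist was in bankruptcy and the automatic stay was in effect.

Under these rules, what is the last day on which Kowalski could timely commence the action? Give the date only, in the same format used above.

Under the discovery rule, the claim accrued on 5 July 2019, when Kowalski discovered the injury — not on the 24 November 2016 date of the underlying act.
Adding the 3 years base period to 5 July 2019 gives a deadline of 5 July 2022, before any tolling.
The period was tolled for 329 days by the automatic bankruptcy stay (28 May 2020 to 22 April 2021), pushing the deadline to 30 May 2023.

30 May 2023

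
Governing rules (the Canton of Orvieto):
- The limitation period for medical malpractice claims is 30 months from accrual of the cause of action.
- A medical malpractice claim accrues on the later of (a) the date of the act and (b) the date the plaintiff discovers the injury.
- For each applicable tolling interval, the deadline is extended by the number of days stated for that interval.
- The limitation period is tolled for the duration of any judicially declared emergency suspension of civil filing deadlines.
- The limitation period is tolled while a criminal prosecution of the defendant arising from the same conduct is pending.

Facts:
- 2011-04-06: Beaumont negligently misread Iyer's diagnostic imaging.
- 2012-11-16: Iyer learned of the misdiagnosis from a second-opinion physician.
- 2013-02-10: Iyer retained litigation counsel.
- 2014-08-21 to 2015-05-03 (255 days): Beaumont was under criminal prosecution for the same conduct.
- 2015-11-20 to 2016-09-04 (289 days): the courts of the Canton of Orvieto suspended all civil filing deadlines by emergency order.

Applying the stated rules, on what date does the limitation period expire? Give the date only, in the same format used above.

2016-11-10

Taking the later of the act (2011-04-06) and discovery (2012-11-16), the claim accrued on 2012-11-16.
Adding the 30 months base period to 2012-11-16 gives a deadline of 2015-05-16, before any tolling.
The pending criminal prosecution from 2014-08-21 to 2015-05-03 tolled the period for 255 days, extending the deadline to 2016-01-26.
The period was tolled for 289 days by the emergency suspension of filing deadlines (2015-11-20 to 2016-09-04), pushing the deadline to 2016-11-10.
The other events in the timeline have no effect on the limitation period under the stated rules.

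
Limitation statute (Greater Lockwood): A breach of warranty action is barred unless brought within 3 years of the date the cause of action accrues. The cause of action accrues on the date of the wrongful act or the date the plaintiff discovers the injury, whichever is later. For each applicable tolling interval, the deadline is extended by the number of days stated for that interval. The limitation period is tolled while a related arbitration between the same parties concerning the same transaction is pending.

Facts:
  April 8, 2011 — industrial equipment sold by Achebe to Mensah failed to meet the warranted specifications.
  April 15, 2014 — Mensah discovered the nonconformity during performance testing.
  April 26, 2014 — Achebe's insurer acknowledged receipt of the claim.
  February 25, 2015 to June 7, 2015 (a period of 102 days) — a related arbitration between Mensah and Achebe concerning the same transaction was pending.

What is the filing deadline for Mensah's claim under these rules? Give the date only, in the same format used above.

July 26, 2017

The claim accrued on April 15, 2014 — the later of the April 8, 2011 act and the April 15, 2014 discovery.
The untolled deadline — 3 years after April 15, 2014 — is April 15, 2017.
The period was tolled for 102 days by the pending related arbitration (February 25, 2015 to June 7, 2015), pushing the deadline to July 26, 2017.
Nothing else in the chronology tolls or restarts the period.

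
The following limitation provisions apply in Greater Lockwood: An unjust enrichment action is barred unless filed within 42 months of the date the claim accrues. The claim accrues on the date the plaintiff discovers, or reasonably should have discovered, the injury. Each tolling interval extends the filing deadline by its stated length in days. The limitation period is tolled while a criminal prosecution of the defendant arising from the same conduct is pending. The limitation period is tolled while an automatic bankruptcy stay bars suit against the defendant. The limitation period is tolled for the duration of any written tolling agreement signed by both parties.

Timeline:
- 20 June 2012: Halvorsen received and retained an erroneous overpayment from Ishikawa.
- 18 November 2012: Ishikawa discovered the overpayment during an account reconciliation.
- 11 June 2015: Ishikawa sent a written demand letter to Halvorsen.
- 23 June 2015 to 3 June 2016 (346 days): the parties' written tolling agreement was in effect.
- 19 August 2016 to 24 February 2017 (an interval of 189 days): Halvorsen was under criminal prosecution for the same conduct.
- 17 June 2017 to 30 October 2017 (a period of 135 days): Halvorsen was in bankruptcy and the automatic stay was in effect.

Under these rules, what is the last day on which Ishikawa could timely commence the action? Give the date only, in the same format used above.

19 March 2018

Accrual is tied to discovery, so the period began on 18 November 2012 rather than on 20 June 2012 when the act occurred.
Adding the 42 months base period to 18 November 2012 gives a deadline of 18 May 2016, before any tolling.
The written tolling agreement from 23 June 2015 to 3 June 2016 tolled the period for 346 days, extending the deadline to 29 April 2017.
The pending criminal prosecution from 19 August 2016 to 24 February 2017 tolled the period for 189 days, extending the deadline to 4 November 2017.
The automatic bankruptcy stay from 17 June 2017 to 30 October 2017 tolled the period for 135 days, extending the deadline to 19 March 2018.
The other events in the timeline have no effect on the limitation period under the stated rules.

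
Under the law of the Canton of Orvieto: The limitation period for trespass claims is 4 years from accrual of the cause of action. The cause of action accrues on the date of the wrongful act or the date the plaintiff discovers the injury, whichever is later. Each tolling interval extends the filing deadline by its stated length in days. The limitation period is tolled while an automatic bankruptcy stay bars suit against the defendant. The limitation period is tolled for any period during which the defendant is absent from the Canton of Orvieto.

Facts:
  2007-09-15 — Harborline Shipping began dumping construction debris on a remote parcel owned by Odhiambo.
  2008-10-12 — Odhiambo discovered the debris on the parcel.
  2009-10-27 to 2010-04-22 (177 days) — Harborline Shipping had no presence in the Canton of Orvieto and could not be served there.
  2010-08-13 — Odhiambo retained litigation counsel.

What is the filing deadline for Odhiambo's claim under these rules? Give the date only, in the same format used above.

2013-04-07

The claim accrued on 2008-10-12 — the later of the 2007-09-15 act and the 2008-10-12 discovery.
Adding the 4 years base period to 2008-10-12 gives a deadline of 2012-10-12, before any tolling.
The defendant's absence from the jurisdiction from 2009-10-27 to 2010-04-22 tolled the period for 177 days, extending the deadline to 2013-04-07.
None of the other events listed affects the running of the period under the stated rules.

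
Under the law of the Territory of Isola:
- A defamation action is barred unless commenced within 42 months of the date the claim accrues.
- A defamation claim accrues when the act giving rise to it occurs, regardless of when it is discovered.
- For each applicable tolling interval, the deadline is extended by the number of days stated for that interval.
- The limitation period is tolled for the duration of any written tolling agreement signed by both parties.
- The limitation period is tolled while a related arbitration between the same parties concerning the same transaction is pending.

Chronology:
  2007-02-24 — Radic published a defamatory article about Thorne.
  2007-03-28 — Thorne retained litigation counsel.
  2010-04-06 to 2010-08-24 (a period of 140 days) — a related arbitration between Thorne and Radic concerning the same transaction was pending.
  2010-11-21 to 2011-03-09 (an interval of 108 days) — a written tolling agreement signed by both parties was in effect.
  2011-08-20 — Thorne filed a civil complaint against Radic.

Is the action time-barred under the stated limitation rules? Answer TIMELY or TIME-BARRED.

The claim accrued on 2007-02-24, the date of the act.
The untolled deadline — 42 months after 2007-02-24 — is 2010-08-24.
The period was tolled for 140 days by the pending related arbitration (2010-04-06 to 2010-08-24), pushing the deadline to 2011-01-11.
Because the written tolling agreement ran from 2010-11-21 to 2011-03-09, the deadline is extended by 108 days to 2011-04-29.
Nothing else in the chronology tolls or restarts the period.
Thorne filed on 2011-08-20, after the 2011-04-29 deadline, so the action is time-barred.

TIME-BARRED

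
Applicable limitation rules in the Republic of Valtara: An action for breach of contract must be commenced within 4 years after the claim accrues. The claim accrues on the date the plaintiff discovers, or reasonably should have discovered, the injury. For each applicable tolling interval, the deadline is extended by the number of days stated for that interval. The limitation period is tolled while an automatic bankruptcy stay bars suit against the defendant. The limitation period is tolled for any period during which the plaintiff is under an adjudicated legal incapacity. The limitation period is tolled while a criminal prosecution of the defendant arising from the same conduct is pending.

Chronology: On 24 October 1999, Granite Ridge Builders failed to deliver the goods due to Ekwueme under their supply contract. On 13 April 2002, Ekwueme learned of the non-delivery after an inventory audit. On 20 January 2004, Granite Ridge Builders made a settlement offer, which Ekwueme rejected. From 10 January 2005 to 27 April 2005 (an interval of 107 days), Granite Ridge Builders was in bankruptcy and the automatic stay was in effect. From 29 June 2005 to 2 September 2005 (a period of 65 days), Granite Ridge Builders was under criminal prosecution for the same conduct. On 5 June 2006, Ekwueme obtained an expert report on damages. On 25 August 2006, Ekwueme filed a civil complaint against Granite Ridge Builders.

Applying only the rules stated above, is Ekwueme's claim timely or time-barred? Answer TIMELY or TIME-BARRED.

Under the discovery rule, the claim accrued on 13 April 2002, when Ekwueme discovered the injury — not on the 24 October 1999 date of the underlying act.
Adding the 4 years base period to 13 April 2002 gives a deadline of 13 April 2006, before any tolling.
Because the automatic bankruptcy stay ran from 10 January 2005 to 27 April 2005, the deadline is extended by 107 days to 29 July 2006.
Because the pending criminal prosecution ran from 29 June 2005 to 2 September 2005, the deadline is extended by 65 days to 2 October 2006.
None of the other events listed affects the running of the period under the stated rules.
The 25 August 2006 filing precedes the 2 October 2006 deadline; the claim is timely.

TIMELY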